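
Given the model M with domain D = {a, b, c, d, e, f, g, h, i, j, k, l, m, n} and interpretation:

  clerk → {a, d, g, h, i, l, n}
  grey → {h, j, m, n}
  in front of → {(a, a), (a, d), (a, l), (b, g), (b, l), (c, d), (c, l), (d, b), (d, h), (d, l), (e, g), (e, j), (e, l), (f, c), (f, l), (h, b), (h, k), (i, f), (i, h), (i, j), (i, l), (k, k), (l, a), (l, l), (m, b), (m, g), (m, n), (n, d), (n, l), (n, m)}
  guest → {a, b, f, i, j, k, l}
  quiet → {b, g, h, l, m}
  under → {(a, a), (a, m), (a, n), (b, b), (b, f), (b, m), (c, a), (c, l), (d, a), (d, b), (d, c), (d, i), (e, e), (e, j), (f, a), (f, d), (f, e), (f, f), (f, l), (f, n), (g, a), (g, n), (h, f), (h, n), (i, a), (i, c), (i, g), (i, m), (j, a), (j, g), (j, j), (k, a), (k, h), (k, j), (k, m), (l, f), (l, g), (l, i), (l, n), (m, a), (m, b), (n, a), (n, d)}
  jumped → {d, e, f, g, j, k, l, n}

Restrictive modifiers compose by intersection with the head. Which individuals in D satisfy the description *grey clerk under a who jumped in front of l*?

⟦under a⟧ = {x : ⟨x, a⟩ ∈ ⟦under⟧} = {a, c, d, f, g, i, j, k, m, n}
⟦who jumped⟧ = ⟦jumped⟧ = {d, e, f, g, j, k, l, n}
⟦in front of l⟧ = {x : ⟨x, l⟩ ∈ ⟦in front of⟧} = {a, b, c, d, e, f, i, l, n}
⟦clerk⟧ = {a, d, g, h, i, l, n}
… ∩ ⟦under a⟧ = {a, d, g, h, i, l, n} ∩ {a, c, d, f, g, i, j, k, m, n} = {a, d, g, i, n}
… ∩ ⟦who jumped⟧ = {a, d, g, i, n} ∩ {d, e, f, g, j, k, l, n} = {d, g, n}
… ∩ ⟦in front of l⟧ = {d, g, n} ∩ {a, b, c, d, e, f, i, l, n} = {d, n}
… ∩ ⟦grey⟧ = {d, n} ∩ {h, j, m, n} = {n}
So ⟦grey clerk under a who jumped in front of l⟧ = {n}.

{n}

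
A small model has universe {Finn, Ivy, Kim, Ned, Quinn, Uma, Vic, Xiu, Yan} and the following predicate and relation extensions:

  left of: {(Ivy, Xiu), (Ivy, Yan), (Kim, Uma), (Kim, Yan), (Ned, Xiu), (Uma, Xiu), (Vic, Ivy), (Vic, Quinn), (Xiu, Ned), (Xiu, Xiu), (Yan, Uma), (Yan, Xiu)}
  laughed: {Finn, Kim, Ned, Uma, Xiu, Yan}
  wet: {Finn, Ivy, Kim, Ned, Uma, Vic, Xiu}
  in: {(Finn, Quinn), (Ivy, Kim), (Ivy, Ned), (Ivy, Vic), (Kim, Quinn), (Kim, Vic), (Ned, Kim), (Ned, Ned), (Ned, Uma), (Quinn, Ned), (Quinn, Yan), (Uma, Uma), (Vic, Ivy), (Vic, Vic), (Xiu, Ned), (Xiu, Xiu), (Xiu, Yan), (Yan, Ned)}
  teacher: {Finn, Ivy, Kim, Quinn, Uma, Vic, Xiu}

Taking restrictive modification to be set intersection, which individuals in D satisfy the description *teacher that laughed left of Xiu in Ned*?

⟦that laughed⟧ = ⟦laughed⟧ = {Finn, Kim, Ned, Uma, Xiu, Yan}
⟦left of Xiu⟧ = {x : ⟨x, Xiu⟩ ∈ ⟦left of⟧} = {Ivy, Ned, Uma, Xiu, Yan}
⟦in Ned⟧ = {x : ⟨x, Ned⟩ ∈ ⟦in⟧} = {Ivy, Ned, Quinn, Xiu, Yan}
⟦teacher⟧ = {Finn, Ivy, Kim, Quinn, Uma, Vic, Xiu}
… ∩ ⟦that laughed⟧ = {Finn, Ivy, Kim, Quinn, Uma, Vic, Xiu} ∩ {Finn, Kim, Ned, Uma, Xiu, Yan} = {Finn, Kim, Uma, Xiu}
… ∩ ⟦left of Xiu⟧ = {Finn, Kim, Uma, Xiu} ∩ {Ivy, Ned, Uma, Xiu, Yan} = {Uma, Xiu}
… ∩ ⟦in Ned⟧ = {Uma, Xiu} ∩ {Ivy, Ned, Quinn, Xiu, Yan} = {Xiu}
So ⟦teacher that laughed left of Xiu in Ned⟧ = {Xiu}.

{Xiu}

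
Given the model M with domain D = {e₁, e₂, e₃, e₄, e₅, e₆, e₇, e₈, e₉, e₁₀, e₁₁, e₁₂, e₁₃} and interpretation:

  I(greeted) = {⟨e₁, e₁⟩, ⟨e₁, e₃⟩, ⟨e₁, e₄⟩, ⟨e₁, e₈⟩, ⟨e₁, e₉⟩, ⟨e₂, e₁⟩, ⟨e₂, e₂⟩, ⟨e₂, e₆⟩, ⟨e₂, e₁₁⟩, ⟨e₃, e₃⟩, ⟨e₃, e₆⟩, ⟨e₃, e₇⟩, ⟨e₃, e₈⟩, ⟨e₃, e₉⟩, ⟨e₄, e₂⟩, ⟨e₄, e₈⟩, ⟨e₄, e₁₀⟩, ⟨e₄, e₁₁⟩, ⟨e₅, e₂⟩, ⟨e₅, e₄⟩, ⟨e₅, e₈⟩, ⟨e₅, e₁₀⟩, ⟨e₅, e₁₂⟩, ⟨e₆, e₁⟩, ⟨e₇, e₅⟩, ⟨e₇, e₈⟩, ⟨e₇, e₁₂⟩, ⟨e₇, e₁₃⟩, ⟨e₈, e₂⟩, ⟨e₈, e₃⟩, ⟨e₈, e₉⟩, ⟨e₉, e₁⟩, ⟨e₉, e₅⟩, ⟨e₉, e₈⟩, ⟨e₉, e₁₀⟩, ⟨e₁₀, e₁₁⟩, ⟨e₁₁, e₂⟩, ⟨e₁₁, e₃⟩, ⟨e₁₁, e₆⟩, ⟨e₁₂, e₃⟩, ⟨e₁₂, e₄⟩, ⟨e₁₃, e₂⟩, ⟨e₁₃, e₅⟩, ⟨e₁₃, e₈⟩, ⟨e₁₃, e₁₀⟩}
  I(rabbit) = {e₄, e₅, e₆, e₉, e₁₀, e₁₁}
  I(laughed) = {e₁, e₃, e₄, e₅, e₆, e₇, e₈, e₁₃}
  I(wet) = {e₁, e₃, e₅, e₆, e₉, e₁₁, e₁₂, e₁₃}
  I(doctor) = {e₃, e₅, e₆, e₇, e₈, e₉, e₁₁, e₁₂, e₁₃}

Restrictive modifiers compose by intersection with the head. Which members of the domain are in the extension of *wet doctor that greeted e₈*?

⟦that greeted e₈⟧ = {x : ⟨x, e₈⟩ ∈ ⟦greeted⟧} = {e₁, e₃, e₄, e₅, e₇, e₉, e₁₃}
⟦doctor⟧ = {e₃, e₅, e₆, e₇, e₈, e₉, e₁₁, e₁₂, e₁₃}
… ∩ ⟦that greeted e₈⟧ = {e₃, e₅, e₆, e₇, e₈, e₉, e₁₁, e₁₂, e₁₃} ∩ {e₁, e₃, e₄, e₅, e₇, e₉, e₁₃} = {e₃, e₅, e₇, e₉, e₁₃}
… ∩ ⟦wet⟧ = {e₃, e₅, e₇, e₉, e₁₃} ∩ {e₁, e₃, e₅, e₆, e₉, e₁₁, e₁₂, e₁₃} = {e₃, e₅, e₉, e₁₃}
So ⟦wet doctor that greeted e₈⟧ = {e₃, e₅, e₉, e₁₃}.

{e₃, e₅, e₉, e₁₃}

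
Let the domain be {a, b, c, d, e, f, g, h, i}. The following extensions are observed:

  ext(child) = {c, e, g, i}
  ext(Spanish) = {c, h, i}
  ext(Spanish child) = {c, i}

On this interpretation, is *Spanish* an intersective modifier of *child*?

yes

⟦Spanish⟧ ∩ ⟦child⟧ = {c, h, i} ∩ {c, e, g, i} = {c, i}
Observed ⟦Spanish child⟧ = {c, i}.
These coincide, so the modifier is intersective here.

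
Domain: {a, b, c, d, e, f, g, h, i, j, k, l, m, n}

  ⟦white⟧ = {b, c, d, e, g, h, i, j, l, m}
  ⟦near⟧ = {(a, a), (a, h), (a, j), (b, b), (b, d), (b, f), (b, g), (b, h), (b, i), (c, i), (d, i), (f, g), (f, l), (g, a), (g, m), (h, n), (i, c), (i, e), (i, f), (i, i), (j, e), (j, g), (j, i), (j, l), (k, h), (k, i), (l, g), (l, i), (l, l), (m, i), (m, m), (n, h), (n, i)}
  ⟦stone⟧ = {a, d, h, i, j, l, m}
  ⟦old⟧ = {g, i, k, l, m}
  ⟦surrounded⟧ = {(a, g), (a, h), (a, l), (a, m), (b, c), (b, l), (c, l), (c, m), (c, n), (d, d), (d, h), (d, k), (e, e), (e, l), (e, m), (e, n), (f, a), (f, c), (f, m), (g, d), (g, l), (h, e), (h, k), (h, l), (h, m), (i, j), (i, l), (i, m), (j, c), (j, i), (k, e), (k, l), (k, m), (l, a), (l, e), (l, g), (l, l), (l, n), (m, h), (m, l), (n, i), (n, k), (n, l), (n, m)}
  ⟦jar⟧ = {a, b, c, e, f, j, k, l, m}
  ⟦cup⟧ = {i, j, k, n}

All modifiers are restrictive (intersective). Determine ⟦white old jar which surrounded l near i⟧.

{l, m}

⟦which surrounded l⟧ = {x : ⟨x, l⟩ ∈ ⟦surrounded⟧} = {a, b, c, e, g, h, i, k, l, m, n}
⟦near i⟧ = {x : ⟨x, i⟩ ∈ ⟦near⟧} = {b, c, d, i, j, k, l, m, n}
⟦jar⟧ = {a, b, c, e, f, j, k, l, m}
… ∩ ⟦which surrounded l⟧ = {a, b, c, e, f, j, k, l, m} ∩ {a, b, c, e, g, h, i, k, l, m, n} = {a, b, c, e, k, l, m}
… ∩ ⟦near i⟧ = {a, b, c, e, k, l, m} ∩ {b, c, d, i, j, k, l, m, n} = {b, c, k, l, m}
… ∩ ⟦white⟧ = {b, c, k, l, m} ∩ {b, c, d, e, g, h, i, j, l, m} = {b, c, l, m}
… ∩ ⟦old⟧ = {b, c, l, m} ∩ {g, i, k, l, m} = {l, m}
So ⟦white old jar which surrounded l near i⟧ = {l, m}.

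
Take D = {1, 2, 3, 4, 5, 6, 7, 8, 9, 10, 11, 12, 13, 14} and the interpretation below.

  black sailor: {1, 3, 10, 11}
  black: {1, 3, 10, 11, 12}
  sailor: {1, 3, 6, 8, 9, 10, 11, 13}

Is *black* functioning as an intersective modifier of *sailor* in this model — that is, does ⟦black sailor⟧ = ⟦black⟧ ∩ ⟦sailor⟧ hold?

⟦black⟧ ∩ ⟦sailor⟧ = {1, 3, 10, 11, 12} ∩ {1, 3, 6, 8, 9, 10, 11, 13} = {1, 3, 10, 11}
Observed ⟦black sailor⟧ = {1, 3, 10, 11}.
These coincide, so the modifier is intersective here.

yes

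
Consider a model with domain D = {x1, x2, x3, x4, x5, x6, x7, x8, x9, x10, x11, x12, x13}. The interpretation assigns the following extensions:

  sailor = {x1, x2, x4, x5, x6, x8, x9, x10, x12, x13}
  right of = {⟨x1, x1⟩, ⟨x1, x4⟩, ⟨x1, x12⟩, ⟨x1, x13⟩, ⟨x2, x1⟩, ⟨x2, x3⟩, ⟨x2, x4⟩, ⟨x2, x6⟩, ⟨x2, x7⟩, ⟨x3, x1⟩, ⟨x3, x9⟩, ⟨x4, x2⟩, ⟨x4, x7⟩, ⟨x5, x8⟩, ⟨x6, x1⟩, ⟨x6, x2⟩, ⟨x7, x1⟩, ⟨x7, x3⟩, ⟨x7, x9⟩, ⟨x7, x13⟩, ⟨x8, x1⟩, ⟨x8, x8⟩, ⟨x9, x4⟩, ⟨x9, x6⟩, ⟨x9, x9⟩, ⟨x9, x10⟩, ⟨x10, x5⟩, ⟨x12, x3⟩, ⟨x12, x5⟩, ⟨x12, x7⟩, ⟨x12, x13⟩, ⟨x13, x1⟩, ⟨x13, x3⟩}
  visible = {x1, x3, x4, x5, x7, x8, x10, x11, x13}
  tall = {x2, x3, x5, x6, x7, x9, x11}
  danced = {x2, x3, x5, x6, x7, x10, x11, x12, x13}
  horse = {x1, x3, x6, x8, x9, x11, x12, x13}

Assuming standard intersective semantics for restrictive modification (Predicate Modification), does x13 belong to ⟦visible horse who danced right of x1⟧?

⟦who danced⟧ = ⟦danced⟧ = {x2, x3, x5, x6, x7, x10, x11, x12, x13}
⟦right of x1⟧ = {x : ⟨x, x1⟩ ∈ ⟦right of⟧} = {x1, x2, x3, x6, x7, x8, x13}
⟦horse⟧ = {x1, x3, x6, x8, x9, x11, x12, x13}
… ∩ ⟦who danced⟧ = {x1, x3, x6, x8, x9, x11, x12, x13} ∩ {x2, x3, x5, x6, x7, x10, x11, x12, x13} = {x3, x6, x11, x12, x13}
… ∩ ⟦right of x1⟧ = {x3, x6, x11, x12, x13} ∩ {x1, x2, x3, x6, x7, x8, x13} = {x3, x6, x13}
… ∩ ⟦visible⟧ = {x3, x6, x13} ∩ {x1, x3, x4, x5, x7, x8, x10, x11, x13} = {x3, x13}
⟦visible horse who danced right of x1⟧ = {x3, x13}; x13 ∈ this set.

yes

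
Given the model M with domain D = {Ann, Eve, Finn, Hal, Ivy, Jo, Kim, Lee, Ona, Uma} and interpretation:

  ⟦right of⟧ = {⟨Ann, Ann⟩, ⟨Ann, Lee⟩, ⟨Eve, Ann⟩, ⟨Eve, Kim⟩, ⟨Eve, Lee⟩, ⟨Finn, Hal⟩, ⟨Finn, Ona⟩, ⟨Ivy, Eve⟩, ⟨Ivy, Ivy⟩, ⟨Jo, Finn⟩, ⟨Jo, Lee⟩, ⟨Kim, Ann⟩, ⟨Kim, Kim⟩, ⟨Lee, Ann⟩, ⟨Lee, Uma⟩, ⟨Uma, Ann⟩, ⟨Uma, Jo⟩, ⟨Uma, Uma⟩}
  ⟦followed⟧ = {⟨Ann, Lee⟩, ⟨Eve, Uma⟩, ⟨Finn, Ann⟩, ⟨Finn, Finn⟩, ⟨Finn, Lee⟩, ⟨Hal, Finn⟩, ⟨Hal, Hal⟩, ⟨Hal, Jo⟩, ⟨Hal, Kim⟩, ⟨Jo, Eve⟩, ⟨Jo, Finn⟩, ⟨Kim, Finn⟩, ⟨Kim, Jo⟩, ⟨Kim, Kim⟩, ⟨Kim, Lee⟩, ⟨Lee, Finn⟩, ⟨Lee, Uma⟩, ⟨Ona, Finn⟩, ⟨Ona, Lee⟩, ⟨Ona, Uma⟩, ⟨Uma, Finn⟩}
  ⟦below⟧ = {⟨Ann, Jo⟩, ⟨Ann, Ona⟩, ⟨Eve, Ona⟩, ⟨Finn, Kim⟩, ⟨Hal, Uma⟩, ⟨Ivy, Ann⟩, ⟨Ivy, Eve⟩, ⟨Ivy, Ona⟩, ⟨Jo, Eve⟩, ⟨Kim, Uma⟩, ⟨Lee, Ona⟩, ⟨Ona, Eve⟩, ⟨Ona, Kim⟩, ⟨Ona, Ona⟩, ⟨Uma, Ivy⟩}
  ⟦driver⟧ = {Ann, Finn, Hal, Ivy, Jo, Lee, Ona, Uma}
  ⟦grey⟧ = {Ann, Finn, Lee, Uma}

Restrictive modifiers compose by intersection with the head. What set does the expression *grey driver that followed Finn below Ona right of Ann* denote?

{Lee}

⟦that followed Finn⟧ = {x : ⟨x, Finn⟩ ∈ ⟦followed⟧} = {Finn, Hal, Jo, Kim, Lee, Ona, Uma}
⟦below Ona⟧ = {x : ⟨x, Ona⟩ ∈ ⟦below⟧} = {Ann, Eve, Ivy, Lee, Ona}
⟦right of Ann⟧ = {x : ⟨x, Ann⟩ ∈ ⟦right of⟧} = {Ann, Eve, Kim, Lee, Uma}
⟦driver⟧ = {Ann, Finn, Hal, Ivy, Jo, Lee, Ona, Uma}
… ∩ ⟦that followed Finn⟧ = {Ann, Finn, Hal, Ivy, Jo, Lee, Ona, Uma} ∩ {Finn, Hal, Jo, Kim, Lee, Ona, Uma} = {Finn, Hal, Jo, Lee, Ona, Uma}
… ∩ ⟦below Ona⟧ = {Finn, Hal, Jo, Lee, Ona, Uma} ∩ {Ann, Eve, Ivy, Lee, Ona} = {Lee, Ona}
… ∩ ⟦right of Ann⟧ = {Lee, Ona} ∩ {Ann, Eve, Kim, Lee, Uma} = {Lee}
… ∩ ⟦grey⟧ = {Lee} ∩ {Ann, Finn, Lee, Uma} = {Lee}
So ⟦grey driver that followed Finn below Ona right of Ann⟧ = {Lee}.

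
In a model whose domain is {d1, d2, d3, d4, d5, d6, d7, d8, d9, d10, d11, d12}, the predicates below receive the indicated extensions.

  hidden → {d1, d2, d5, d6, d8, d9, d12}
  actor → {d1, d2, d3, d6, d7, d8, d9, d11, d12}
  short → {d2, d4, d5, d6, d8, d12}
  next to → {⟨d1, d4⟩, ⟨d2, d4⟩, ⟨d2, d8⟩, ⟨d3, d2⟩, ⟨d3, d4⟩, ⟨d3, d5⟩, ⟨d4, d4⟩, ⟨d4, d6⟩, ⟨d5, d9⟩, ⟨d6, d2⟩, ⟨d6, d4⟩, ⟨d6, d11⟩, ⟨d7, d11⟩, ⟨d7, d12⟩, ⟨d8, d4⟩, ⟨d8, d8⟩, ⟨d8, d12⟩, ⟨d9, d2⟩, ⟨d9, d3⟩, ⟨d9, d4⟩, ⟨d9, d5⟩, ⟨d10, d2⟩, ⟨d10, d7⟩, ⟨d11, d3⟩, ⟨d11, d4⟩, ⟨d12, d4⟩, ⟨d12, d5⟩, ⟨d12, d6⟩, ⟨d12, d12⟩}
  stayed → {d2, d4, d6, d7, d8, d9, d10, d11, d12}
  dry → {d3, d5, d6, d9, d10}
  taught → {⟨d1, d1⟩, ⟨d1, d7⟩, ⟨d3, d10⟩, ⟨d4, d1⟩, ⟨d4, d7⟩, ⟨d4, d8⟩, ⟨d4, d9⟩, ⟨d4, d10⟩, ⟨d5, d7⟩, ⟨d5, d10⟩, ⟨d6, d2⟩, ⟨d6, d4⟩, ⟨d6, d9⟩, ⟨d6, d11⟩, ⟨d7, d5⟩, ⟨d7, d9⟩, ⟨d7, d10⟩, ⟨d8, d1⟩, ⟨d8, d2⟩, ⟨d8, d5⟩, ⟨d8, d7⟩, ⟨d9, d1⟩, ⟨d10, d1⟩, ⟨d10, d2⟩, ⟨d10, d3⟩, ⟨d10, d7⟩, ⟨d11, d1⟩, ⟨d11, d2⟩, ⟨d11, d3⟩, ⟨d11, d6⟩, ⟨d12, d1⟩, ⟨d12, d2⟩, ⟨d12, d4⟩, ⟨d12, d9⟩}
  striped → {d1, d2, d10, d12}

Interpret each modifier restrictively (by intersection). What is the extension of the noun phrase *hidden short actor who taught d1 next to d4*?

⟦who taught d1⟧ = {x : ⟨x, d1⟩ ∈ ⟦taught⟧} = {d1, d4, d8, d9, d10, d11, d12}
⟦next to d4⟧ = {x : ⟨x, d4⟩ ∈ ⟦next to⟧} = {d1, d2, d3, d4, d6, d8, d9, d11, d12}
⟦actor⟧ = {d1, d2, d3, d6, d7, d8, d9, d11, d12}
… ∩ ⟦who taught d1⟧ = {d1, d2, d3, d6, d7, d8, d9, d11, d12} ∩ {d1, d4, d8, d9, d10, d11, d12} = {d1, d8, d9, d11, d12}
… ∩ ⟦next to d4⟧ = {d1, d8, d9, d11, d12} ∩ {d1, d2, d3, d4, d6, d8, d9, d11, d12} = {d1, d8, d9, d11, d12}
… ∩ ⟦hidden⟧ = {d1, d8, d9, d11, d12} ∩ {d1, d2, d5, d6, d8, d9, d12} = {d1, d8, d9, d12}
… ∩ ⟦short⟧ = {d1, d8, d9, d12} ∩ {d2, d4, d5, d6, d8, d12} = {d8, d12}
So ⟦hidden short actor who taught d1 next to d4⟧ = {d8, d12}.

{d8, d12}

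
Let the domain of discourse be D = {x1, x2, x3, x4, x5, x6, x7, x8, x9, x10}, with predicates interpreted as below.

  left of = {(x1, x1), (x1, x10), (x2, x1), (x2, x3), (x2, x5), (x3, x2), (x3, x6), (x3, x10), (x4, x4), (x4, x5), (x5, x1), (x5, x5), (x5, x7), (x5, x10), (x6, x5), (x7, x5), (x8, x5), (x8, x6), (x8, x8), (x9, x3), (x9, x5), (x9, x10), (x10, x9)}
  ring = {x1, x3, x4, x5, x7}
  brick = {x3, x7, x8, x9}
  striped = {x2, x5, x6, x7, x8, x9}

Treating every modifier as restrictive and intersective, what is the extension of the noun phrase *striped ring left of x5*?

{x5, x7}

⟦left of x5⟧ = {x : ⟨x, x5⟩ ∈ ⟦left of⟧} = {x2, x4, x5, x6, x7, x8, x9}
⟦ring⟧ = {x1, x3, x4, x5, x7}
… ∩ ⟦left of x5⟧ = {x1, x3, x4, x5, x7} ∩ {x2, x4, x5, x6, x7, x8, x9} = {x4, x5, x7}
… ∩ ⟦striped⟧ = {x4, x5, x7} ∩ {x2, x5, x6, x7, x8, x9} = {x5, x7}
So ⟦striped ring left of x5⟧ = {x5, x7}.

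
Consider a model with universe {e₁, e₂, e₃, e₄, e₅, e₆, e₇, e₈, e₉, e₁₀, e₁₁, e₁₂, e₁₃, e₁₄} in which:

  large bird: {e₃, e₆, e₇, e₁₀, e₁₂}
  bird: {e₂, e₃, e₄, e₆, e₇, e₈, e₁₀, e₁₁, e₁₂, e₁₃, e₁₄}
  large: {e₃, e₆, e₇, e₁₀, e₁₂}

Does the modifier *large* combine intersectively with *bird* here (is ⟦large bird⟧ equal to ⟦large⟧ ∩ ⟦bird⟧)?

yes

⟦large⟧ ∩ ⟦bird⟧ = {e₃, e₆, e₇, e₁₀, e₁₂} ∩ {e₂, e₃, e₄, e₆, e₇, e₈, e₁₀, e₁₁, e₁₂, e₁₃, e₁₄} = {e₃, e₆, e₇, e₁₀, e₁₂}
Observed ⟦large bird⟧ = {e₃, e₆, e₇, e₁₀, e₁₂}.
These coincide, so the modifier is intersective here.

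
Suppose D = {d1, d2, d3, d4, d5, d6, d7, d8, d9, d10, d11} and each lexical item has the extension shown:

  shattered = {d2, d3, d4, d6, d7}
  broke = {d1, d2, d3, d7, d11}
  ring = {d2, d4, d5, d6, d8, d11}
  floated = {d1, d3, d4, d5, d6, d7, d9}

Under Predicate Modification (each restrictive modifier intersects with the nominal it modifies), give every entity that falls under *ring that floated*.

{d4, d5, d6}

⟦that floated⟧ = ⟦floated⟧ = {d1, d3, d4, d5, d6, d7, d9}
⟦ring⟧ = {d2, d4, d5, d6, d8, d11}
… ∩ ⟦that floated⟧ = {d2, d4, d5, d6, d8, d11} ∩ {d1, d3, d4, d5, d6, d7, d9} = {d4, d5, d6}
So ⟦ring that floated⟧ = {d4, d5, d6}.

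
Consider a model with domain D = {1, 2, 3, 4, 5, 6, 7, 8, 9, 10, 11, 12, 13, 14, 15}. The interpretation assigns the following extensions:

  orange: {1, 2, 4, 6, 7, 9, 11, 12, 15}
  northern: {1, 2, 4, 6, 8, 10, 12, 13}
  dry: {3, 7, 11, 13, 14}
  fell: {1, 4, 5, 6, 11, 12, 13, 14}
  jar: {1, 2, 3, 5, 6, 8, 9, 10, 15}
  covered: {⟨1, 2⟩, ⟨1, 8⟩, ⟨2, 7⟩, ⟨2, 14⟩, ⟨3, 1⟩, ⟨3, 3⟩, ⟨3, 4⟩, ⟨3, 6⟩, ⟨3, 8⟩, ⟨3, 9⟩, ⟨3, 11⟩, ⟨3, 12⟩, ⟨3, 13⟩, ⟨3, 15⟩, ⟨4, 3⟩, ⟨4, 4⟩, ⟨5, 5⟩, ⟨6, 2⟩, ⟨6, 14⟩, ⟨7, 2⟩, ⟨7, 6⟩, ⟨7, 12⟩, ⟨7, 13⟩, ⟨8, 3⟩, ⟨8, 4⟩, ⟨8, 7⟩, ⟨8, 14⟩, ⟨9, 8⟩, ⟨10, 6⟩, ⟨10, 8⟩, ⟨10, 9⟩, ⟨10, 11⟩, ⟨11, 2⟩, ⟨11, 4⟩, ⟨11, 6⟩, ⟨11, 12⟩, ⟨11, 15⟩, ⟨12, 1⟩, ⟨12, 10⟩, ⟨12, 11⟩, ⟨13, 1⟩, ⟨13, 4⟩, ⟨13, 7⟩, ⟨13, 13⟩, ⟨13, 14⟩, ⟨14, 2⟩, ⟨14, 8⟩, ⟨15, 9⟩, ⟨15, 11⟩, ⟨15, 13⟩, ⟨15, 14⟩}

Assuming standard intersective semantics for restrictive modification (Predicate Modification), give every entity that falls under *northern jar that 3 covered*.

⟦that 3 covered⟧ = {x : ⟨3, x⟩ ∈ ⟦covered⟧} = {1, 3, 4, 6, 8, 9, 11, 12, 13, 15}
⟦jar⟧ = {1, 2, 3, 5, 6, 8, 9, 10, 15}
… ∩ ⟦that 3 covered⟧ = {1, 2, 3, 5, 6, 8, 9, 10, 15} ∩ {1, 3, 4, 6, 8, 9, 11, 12, 13, 15} = {1, 3, 6, 8, 9, 15}
… ∩ ⟦northern⟧ = {1, 3, 6, 8, 9, 15} ∩ {1, 2, 4, 6, 8, 10, 12, 13} = {1, 6, 8}
So ⟦northern jar that 3 covered⟧ = {1, 6, 8}.

{1, 6, 8}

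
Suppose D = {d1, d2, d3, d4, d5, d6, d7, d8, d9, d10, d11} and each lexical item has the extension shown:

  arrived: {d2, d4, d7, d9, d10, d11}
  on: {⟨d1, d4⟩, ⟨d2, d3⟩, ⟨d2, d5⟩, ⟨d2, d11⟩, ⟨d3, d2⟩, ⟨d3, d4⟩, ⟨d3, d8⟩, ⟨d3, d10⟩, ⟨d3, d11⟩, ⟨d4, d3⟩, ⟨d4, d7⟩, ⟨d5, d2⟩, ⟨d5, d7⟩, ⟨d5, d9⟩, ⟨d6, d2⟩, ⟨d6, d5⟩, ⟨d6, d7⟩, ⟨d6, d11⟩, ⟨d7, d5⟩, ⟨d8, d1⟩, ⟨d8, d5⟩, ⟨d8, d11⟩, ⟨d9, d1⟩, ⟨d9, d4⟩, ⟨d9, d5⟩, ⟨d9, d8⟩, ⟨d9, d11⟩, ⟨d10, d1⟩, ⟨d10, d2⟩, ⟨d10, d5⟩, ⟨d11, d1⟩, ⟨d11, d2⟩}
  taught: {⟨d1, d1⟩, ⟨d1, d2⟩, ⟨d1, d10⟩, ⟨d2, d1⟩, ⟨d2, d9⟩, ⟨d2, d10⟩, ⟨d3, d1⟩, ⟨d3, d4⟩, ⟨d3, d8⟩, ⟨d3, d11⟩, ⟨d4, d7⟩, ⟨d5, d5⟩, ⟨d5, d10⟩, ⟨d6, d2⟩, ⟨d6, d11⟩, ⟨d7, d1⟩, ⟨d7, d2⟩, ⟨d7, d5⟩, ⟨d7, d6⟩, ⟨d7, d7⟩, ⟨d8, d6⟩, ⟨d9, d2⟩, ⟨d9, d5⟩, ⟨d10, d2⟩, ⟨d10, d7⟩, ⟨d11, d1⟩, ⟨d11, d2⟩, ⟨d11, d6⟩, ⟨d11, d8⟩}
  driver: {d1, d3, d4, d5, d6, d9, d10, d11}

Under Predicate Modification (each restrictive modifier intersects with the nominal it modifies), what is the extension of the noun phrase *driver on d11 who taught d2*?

{d6, d9}

⟦on d11⟧ = {x : ⟨x, d11⟩ ∈ ⟦on⟧} = {d2, d3, d6, d8, d9}
⟦who taught d2⟧ = {x : ⟨x, d2⟩ ∈ ⟦taught⟧} = {d1, d6, d7, d9, d10, d11}
⟦driver⟧ = {d1, d3, d4, d5, d6, d9, d10, d11}
… ∩ ⟦on d11⟧ = {d1, d3, d4, d5, d6, d9, d10, d11} ∩ {d2, d3, d6, d8, d9} = {d3, d6, d9}
… ∩ ⟦who taught d2⟧ = {d3, d6, d9} ∩ {d1, d6, d7, d9, d10, d11} = {d6, d9}
So ⟦driver on d11 who taught d2⟧ = {d6, d9}.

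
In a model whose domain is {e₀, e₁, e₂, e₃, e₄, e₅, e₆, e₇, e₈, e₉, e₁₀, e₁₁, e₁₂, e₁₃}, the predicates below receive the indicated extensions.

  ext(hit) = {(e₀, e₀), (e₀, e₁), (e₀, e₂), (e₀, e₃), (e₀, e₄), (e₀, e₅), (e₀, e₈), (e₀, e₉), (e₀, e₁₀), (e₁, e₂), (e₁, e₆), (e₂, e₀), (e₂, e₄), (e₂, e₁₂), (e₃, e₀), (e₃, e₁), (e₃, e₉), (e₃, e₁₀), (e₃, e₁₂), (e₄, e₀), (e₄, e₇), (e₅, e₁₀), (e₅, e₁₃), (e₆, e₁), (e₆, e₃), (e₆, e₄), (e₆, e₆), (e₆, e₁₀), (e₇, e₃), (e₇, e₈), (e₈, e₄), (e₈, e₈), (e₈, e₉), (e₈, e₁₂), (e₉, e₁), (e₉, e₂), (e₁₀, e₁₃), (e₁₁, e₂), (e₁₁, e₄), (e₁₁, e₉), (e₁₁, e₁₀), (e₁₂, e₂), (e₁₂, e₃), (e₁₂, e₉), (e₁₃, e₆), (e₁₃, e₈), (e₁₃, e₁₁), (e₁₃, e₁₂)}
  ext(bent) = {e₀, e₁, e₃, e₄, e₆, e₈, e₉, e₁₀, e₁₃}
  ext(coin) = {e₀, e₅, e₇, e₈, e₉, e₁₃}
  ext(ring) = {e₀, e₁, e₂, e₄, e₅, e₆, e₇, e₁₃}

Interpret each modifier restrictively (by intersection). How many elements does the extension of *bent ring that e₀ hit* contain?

3

⟦that e₀ hit⟧ = {x : ⟨e₀, x⟩ ∈ ⟦hit⟧} = {e₀, e₁, e₂, e₃, e₄, e₅, e₈, e₉, e₁₀}
⟦ring⟧ = {e₀, e₁, e₂, e₄, e₅, e₆, e₇, e₁₃}
… ∩ ⟦that e₀ hit⟧ = {e₀, e₁, e₂, e₄, e₅, e₆, e₇, e₁₃} ∩ {e₀, e₁, e₂, e₃, e₄, e₅, e₈, e₉, e₁₀} = {e₀, e₁, e₂, e₄, e₅}
… ∩ ⟦bent⟧ = {e₀, e₁, e₂, e₄, e₅} ∩ {e₀, e₁, e₃, e₄, e₆, e₈, e₉, e₁₀, e₁₃} = {e₀, e₁, e₄}
⟦bent ring that e₀ hit⟧ = {e₀, e₁, e₄}, so the cardinality is 3.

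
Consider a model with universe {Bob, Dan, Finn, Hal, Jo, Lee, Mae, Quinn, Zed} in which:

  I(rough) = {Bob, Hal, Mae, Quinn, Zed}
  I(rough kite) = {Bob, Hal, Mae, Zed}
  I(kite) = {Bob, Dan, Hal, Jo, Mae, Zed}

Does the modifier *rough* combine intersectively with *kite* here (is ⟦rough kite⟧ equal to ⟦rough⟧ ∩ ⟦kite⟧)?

⟦rough⟧ ∩ ⟦kite⟧ = {Bob, Hal, Mae, Quinn, Zed} ∩ {Bob, Dan, Hal, Jo, Mae, Zed} = {Bob, Hal, Mae, Zed}
Observed ⟦rough kite⟧ = {Bob, Hal, Mae, Zed}.
These coincide, so the modifier is intersective here.

yes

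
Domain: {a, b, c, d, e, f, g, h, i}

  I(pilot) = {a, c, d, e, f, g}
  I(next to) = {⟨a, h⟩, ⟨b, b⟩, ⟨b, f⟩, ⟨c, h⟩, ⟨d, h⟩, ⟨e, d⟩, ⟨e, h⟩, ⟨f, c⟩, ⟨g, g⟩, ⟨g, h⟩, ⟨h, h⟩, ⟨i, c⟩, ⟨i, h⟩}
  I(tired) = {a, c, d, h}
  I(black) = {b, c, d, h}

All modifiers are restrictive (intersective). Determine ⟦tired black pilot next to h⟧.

⟦next to h⟧ = {x : ⟨x, h⟩ ∈ ⟦next to⟧} = {a, c, d, e, g, h, i}
⟦pilot⟧ = {a, c, d, e, f, g}
… ∩ ⟦next to h⟧ = {a, c, d, e, f, g} ∩ {a, c, d, e, g, h, i} = {a, c, d, e, g}
… ∩ ⟦tired⟧ = {a, c, d, e, g} ∩ {a, c, d, h} = {a, c, d}
… ∩ ⟦black⟧ = {a, c, d} ∩ {b, c, d, h} = {c, d}
So ⟦tired black pilot next to h⟧ = {c, d}.

{c, d}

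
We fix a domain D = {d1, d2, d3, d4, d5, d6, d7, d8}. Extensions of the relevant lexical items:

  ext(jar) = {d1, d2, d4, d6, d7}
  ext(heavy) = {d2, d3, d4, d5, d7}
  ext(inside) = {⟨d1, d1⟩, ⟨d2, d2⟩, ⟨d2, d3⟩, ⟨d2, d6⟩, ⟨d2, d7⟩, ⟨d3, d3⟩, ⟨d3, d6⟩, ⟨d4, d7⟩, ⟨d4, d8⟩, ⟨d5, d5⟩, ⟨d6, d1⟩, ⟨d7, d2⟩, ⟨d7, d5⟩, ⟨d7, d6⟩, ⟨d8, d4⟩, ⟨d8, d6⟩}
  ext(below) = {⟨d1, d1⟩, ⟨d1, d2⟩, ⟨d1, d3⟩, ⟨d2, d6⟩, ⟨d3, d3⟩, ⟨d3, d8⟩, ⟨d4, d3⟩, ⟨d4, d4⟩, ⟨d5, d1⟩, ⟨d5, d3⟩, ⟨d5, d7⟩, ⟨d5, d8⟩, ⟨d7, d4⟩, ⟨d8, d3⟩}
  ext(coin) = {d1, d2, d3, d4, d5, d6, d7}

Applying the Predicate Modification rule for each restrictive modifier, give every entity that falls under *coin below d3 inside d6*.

⟦below d3⟧ = {x : ⟨x, d3⟩ ∈ ⟦below⟧} = {d1, d3, d4, d5, d8}
⟦inside d6⟧ = {x : ⟨x, d6⟩ ∈ ⟦inside⟧} = {d2, d3, d7, d8}
⟦coin⟧ = {d1, d2, d3, d4, d5, d6, d7}
… ∩ ⟦below d3⟧ = {d1, d2, d3, d4, d5, d6, d7} ∩ {d1, d3, d4, d5, d8} = {d1, d3, d4, d5}
… ∩ ⟦inside d6⟧ = {d1, d3, d4, d5} ∩ {d2, d3, d7, d8} = {d3}
So ⟦coin below d3 inside d6⟧ = {d3}.

{d3}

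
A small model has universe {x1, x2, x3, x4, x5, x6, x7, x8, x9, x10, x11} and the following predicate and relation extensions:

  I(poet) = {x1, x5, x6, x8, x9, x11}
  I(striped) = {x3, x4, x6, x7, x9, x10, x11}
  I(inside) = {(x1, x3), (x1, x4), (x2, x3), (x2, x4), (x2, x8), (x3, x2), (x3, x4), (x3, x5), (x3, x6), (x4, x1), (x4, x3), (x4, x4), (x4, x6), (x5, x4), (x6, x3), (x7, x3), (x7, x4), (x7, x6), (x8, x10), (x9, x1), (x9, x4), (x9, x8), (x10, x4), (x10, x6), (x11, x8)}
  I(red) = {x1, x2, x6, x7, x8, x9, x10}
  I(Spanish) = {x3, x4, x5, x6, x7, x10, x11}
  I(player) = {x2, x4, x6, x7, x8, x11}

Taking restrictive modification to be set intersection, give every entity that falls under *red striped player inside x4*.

⟦inside x4⟧ = {x : ⟨x, x4⟩ ∈ ⟦inside⟧} = {x1, x2, x3, x4, x5, x7, x9, x10}
⟦player⟧ = {x2, x4, x6, x7, x8, x11}
… ∩ ⟦inside x4⟧ = {x2, x4, x6, x7, x8, x11} ∩ {x1, x2, x3, x4, x5, x7, x9, x10} = {x2, x4, x7}
… ∩ ⟦red⟧ = {x2, x4, x7} ∩ {x1, x2, x6, x7, x8, x9, x10} = {x2, x7}
… ∩ ⟦striped⟧ = {x2, x7} ∩ {x3, x4, x6, x7, x9, x10, x11} = {x7}
So ⟦red striped player inside x4⟧ = {x7}.

{x7}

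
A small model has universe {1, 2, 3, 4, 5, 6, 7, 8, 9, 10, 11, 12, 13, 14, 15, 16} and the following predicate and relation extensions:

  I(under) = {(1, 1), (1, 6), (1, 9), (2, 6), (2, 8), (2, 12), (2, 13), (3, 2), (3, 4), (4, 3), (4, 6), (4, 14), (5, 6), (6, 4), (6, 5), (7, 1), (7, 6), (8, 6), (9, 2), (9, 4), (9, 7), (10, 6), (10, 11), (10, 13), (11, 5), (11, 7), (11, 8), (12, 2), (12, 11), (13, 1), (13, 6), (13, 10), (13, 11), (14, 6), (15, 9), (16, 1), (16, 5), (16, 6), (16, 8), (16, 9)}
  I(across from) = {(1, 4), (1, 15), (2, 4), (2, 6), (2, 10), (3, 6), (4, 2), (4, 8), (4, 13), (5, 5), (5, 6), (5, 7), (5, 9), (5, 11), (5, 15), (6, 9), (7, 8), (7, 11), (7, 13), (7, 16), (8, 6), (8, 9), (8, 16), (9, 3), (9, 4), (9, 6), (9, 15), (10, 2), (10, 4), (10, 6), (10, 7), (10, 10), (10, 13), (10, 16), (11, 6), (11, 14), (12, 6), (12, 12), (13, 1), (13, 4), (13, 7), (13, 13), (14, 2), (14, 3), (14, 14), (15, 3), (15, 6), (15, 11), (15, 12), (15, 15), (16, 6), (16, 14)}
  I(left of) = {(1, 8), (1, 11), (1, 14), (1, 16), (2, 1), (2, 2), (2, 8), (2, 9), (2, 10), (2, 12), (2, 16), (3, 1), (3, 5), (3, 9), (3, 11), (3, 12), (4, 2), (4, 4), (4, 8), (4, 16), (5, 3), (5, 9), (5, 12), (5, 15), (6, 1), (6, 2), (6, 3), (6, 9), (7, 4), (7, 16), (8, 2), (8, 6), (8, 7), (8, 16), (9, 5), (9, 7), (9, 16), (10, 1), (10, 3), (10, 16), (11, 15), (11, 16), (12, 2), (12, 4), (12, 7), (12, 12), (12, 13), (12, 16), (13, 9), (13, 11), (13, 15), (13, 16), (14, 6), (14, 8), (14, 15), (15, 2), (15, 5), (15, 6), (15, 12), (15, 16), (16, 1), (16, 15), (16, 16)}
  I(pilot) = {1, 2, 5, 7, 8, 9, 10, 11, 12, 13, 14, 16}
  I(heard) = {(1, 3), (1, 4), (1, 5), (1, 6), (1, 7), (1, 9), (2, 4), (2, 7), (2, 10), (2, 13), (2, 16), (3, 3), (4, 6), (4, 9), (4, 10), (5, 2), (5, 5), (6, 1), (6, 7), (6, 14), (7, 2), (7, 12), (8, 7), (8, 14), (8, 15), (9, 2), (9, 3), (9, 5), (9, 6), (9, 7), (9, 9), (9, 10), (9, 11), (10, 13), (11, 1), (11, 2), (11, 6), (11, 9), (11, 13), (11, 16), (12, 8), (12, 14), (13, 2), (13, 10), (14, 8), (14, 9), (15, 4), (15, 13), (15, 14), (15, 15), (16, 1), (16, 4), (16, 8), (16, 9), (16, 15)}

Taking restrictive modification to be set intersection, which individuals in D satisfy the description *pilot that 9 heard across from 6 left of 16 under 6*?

⟦that 9 heard⟧ = {x : ⟨9, x⟩ ∈ ⟦heard⟧} = {2, 3, 5, 6, 7, 9, 10, 11}
⟦across from 6⟧ = {x : ⟨x, 6⟩ ∈ ⟦across from⟧} = {2, 3, 5, 8, 9, 10, 11, 12, 15, 16}
⟦left of 16⟧ = {x : ⟨x, 16⟩ ∈ ⟦left of⟧} = {1, 2, 4, 7, 8, 9, 10, 11, 12, 13, 15, 16}
⟦under 6⟧ = {x : ⟨x, 6⟩ ∈ ⟦under⟧} = {1, 2, 4, 5, 7, 8, 10, 13, 14, 16}
⟦pilot⟧ = {1, 2, 5, 7, 8, 9, 10, 11, 12, 13, 14, 16}
… ∩ ⟦that 9 heard⟧ = {1, 2, 5, 7, 8, 9, 10, 11, 12, 13, 14, 16} ∩ {2, 3, 5, 6, 7, 9, 10, 11} = {2, 5, 7, 9, 10, 11}
… ∩ ⟦across from 6⟧ = {2, 5, 7, 9, 10, 11} ∩ {2, 3, 5, 8, 9, 10, 11, 12, 15, 16} = {2, 5, 9, 10, 11}
… ∩ ⟦left of 16⟧ = {2, 5, 9, 10, 11} ∩ {1, 2, 4, 7, 8, 9, 10, 11, 12, 13, 15, 16} = {2, 9, 10, 11}
… ∩ ⟦under 6⟧ = {2, 9, 10, 11} ∩ {1, 2, 4, 5, 7, 8, 10, 13, 14, 16} = {2, 10}
So ⟦pilot that 9 heard across from 6 left of 16 under 6⟧ = {2, 10}.

{2, 10}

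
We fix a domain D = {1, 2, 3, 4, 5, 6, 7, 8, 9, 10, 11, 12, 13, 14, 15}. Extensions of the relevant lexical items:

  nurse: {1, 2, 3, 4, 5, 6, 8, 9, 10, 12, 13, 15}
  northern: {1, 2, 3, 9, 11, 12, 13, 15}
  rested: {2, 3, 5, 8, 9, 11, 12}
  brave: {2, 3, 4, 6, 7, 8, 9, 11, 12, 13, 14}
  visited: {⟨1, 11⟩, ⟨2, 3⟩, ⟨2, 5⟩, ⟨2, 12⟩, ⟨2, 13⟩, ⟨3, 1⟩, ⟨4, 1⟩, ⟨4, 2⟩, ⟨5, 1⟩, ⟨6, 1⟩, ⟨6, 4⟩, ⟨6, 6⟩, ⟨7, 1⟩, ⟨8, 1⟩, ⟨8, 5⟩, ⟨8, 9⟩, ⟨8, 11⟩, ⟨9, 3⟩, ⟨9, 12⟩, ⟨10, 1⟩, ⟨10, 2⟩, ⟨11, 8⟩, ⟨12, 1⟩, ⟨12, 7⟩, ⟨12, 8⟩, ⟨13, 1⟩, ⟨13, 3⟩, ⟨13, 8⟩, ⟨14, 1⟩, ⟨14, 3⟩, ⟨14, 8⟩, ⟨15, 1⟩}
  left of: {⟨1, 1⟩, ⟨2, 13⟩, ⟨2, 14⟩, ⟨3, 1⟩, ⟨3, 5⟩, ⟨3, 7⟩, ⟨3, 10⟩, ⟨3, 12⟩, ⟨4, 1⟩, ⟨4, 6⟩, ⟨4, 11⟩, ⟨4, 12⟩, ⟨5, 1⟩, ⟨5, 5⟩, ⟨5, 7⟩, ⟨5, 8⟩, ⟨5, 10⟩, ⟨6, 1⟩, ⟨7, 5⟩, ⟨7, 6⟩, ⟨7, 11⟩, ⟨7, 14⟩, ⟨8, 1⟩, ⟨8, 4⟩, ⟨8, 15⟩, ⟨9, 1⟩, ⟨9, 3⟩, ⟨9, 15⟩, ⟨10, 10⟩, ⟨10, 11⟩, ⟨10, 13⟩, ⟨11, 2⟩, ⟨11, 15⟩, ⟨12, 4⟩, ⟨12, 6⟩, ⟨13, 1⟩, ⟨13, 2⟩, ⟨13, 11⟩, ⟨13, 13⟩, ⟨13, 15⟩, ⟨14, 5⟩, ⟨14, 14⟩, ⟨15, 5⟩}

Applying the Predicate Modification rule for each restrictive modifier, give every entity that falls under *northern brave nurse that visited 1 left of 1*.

⟦that visited 1⟧ = {x : ⟨x, 1⟩ ∈ ⟦visited⟧} = {3, 4, 5, 6, 7, 8, 10, 12, 13, 14, 15}
⟦left of 1⟧ = {x : ⟨x, 1⟩ ∈ ⟦left of⟧} = {1, 3, 4, 5, 6, 8, 9, 13}
⟦nurse⟧ = {1, 2, 3, 4, 5, 6, 8, 9, 10, 12, 13, 15}
… ∩ ⟦that visited 1⟧ = {1, 2, 3, 4, 5, 6, 8, 9, 10, 12, 13, 15} ∩ {3, 4, 5, 6, 7, 8, 10, 12, 13, 14, 15} = {3, 4, 5, 6, 8, 10, 12, 13, 15}
… ∩ ⟦left of 1⟧ = {3, 4, 5, 6, 8, 10, 12, 13, 15} ∩ {1, 3, 4, 5, 6, 8, 9, 13} = {3, 4, 5, 6, 8, 13}
… ∩ ⟦northern⟧ = {3, 4, 5, 6, 8, 13} ∩ {1, 2, 3, 9, 11, 12, 13, 15} = {3, 13}
… ∩ ⟦brave⟧ = {3, 13} ∩ {2, 3, 4, 6, 7, 8, 9, 11, 12, 13, 14} = {3, 13}
So ⟦northern brave nurse that visited 1 left of 1⟧ = {3, 13}.

{3, 13}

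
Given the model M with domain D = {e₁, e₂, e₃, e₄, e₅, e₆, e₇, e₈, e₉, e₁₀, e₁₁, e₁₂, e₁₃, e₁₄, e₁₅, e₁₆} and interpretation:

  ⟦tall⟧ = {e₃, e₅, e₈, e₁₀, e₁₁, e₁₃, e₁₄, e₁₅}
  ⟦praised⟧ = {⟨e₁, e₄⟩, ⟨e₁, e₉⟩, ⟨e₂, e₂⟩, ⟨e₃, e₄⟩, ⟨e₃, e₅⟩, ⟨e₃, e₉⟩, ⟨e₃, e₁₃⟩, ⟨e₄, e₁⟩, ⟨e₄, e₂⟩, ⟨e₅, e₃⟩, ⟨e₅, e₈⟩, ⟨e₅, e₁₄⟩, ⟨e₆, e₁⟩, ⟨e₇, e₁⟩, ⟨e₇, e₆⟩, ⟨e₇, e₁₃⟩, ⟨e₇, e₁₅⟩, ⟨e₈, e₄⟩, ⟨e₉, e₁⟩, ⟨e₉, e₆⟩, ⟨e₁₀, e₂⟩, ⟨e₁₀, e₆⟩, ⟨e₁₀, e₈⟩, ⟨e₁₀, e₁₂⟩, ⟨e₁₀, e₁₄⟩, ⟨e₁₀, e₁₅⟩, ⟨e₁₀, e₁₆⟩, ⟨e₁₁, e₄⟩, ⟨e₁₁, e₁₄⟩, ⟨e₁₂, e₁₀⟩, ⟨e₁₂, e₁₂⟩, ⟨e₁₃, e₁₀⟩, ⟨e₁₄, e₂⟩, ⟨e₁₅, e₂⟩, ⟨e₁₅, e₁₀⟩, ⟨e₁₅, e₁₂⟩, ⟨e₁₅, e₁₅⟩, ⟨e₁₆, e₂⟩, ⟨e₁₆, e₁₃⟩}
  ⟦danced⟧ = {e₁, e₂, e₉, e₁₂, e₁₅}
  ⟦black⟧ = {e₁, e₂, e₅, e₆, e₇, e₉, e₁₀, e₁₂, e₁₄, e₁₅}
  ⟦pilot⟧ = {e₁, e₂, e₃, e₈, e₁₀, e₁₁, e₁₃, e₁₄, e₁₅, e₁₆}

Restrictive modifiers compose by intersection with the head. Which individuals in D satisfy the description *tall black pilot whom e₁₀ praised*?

⟦whom e₁₀ praised⟧ = {x : ⟨e₁₀, x⟩ ∈ ⟦praised⟧} = {e₂, e₆, e₈, e₁₂, e₁₄, e₁₅, e₁₆}
⟦pilot⟧ = {e₁, e₂, e₃, e₈, e₁₀, e₁₁, e₁₃, e₁₄, e₁₅, e₁₆}
… ∩ ⟦whom e₁₀ praised⟧ = {e₁, e₂, e₃, e₈, e₁₀, e₁₁, e₁₃, e₁₄, e₁₅, e₁₆} ∩ {e₂, e₆, e₈, e₁₂, e₁₄, e₁₅, e₁₆} = {e₂, e₈, e₁₄, e₁₅, e₁₆}
… ∩ ⟦tall⟧ = {e₂, e₈, e₁₄, e₁₅, e₁₆} ∩ {e₃, e₅, e₈, e₁₀, e₁₁, e₁₃, e₁₄, e₁₅} = {e₈, e₁₄, e₁₅}
… ∩ ⟦black⟧ = {e₈, e₁₄, e₁₅} ∩ {e₁, e₂, e₅, e₆, e₇, e₉, e₁₀, e₁₂, e₁₄, e₁₅} = {e₁₄, e₁₅}
So ⟦tall black pilot whom e₁₀ praised⟧ = {e₁₄, e₁₅}.

{e₁₄, e₁₅}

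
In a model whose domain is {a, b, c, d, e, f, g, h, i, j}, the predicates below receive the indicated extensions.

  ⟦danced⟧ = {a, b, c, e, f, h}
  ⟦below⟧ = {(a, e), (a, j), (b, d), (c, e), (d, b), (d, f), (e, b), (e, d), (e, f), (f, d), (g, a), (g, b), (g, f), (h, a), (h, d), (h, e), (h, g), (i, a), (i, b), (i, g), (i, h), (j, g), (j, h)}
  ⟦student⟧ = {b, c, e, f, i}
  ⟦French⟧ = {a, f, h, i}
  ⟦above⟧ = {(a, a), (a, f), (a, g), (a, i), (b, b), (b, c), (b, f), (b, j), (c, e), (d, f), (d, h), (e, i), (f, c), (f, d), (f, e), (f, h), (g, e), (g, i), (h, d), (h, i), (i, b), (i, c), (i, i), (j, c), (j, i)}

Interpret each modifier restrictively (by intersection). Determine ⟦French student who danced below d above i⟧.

⟦who danced⟧ = ⟦danced⟧ = {a, b, c, e, f, h}
⟦below d⟧ = {x : ⟨x, d⟩ ∈ ⟦below⟧} = {b, e, f, h}
⟦above i⟧ = {x : ⟨x, i⟩ ∈ ⟦above⟧} = {a, e, g, h, i, j}
⟦student⟧ = {b, c, e, f, i}
… ∩ ⟦who danced⟧ = {b, c, e, f, i} ∩ {a, b, c, e, f, h} = {b, c, e, f}
… ∩ ⟦below d⟧ = {b, c, e, f} ∩ {b, e, f, h} = {b, e, f}
… ∩ ⟦above i⟧ = {b, e, f} ∩ {a, e, g, h, i, j} = {e}
… ∩ ⟦French⟧ = {e} ∩ {a, f, h, i} = ∅
So ⟦French student who danced below d above i⟧ = { }.

{ }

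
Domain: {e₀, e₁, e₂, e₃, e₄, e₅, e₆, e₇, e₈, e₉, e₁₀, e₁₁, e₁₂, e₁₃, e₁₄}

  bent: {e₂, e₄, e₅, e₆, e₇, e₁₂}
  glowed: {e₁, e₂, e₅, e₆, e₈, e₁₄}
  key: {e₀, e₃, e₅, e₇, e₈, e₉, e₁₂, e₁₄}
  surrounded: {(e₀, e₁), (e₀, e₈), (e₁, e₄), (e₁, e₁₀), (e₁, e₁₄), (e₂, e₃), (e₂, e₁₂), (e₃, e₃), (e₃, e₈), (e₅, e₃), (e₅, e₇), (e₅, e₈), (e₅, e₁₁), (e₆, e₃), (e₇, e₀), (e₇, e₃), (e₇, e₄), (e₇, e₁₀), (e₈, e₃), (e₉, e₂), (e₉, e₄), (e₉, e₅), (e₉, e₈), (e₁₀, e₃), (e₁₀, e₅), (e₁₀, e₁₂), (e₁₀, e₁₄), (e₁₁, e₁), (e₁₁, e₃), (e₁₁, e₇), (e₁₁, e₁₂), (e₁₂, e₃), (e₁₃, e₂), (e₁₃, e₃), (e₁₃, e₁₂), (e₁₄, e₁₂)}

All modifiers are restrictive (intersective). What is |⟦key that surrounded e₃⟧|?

5

⟦that surrounded e₃⟧ = {x : ⟨x, e₃⟩ ∈ ⟦surrounded⟧} = {e₂, e₃, e₅, e₆, e₇, e₈, e₁₀, e₁₁, e₁₂, e₁₃}
⟦key⟧ = {e₀, e₃, e₅, e₇, e₈, e₉, e₁₂, e₁₄}
… ∩ ⟦that surrounded e₃⟧ = {e₀, e₃, e₅, e₇, e₈, e₉, e₁₂, e₁₄} ∩ {e₂, e₃, e₅, e₆, e₇, e₈, e₁₀, e₁₁, e₁₂, e₁₃} = {e₃, e₅, e₇, e₈, e₁₂}
⟦key that surrounded e₃⟧ = {e₃, e₅, e₇, e₈, e₁₂}, so the cardinality is 5.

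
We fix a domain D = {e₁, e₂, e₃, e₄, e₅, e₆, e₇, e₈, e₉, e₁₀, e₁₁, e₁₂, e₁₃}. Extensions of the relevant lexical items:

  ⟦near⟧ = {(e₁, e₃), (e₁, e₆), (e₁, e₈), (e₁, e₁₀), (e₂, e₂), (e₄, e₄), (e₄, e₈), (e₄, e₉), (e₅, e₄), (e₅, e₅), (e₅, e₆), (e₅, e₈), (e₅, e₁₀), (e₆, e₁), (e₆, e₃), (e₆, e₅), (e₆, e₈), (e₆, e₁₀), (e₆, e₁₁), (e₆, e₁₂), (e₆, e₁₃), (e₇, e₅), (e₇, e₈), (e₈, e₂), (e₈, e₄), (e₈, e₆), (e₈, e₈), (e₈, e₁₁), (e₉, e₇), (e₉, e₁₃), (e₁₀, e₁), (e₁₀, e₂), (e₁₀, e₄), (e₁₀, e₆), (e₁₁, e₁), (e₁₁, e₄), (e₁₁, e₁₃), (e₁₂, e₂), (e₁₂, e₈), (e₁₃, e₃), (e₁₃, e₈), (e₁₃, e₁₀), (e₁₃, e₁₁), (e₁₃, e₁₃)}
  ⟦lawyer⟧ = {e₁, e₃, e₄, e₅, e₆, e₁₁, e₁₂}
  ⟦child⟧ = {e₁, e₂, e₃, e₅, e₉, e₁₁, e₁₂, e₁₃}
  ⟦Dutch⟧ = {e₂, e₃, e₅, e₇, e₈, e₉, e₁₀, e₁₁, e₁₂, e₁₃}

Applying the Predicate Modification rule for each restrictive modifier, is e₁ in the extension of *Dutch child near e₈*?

⟦near e₈⟧ = {x : ⟨x, e₈⟩ ∈ ⟦near⟧} = {e₁, e₄, e₅, e₆, e₇, e₈, e₁₂, e₁₃}
⟦child⟧ = {e₁, e₂, e₃, e₅, e₉, e₁₁, e₁₂, e₁₃}
… ∩ ⟦near e₈⟧ = {e₁, e₂, e₃, e₅, e₉, e₁₁, e₁₂, e₁₃} ∩ {e₁, e₄, e₅, e₆, e₇, e₈, e₁₂, e₁₃} = {e₁, e₅, e₁₂, e₁₃}
… ∩ ⟦Dutch⟧ = {e₁, e₅, e₁₂, e₁₃} ∩ {e₂, e₃, e₅, e₇, e₈, e₉, e₁₀, e₁₁, e₁₂, e₁₃} = {e₅, e₁₂, e₁₃}
⟦Dutch child near e₈⟧ = {e₅, e₁₂, e₁₃}; e₁ ∉ this set.

no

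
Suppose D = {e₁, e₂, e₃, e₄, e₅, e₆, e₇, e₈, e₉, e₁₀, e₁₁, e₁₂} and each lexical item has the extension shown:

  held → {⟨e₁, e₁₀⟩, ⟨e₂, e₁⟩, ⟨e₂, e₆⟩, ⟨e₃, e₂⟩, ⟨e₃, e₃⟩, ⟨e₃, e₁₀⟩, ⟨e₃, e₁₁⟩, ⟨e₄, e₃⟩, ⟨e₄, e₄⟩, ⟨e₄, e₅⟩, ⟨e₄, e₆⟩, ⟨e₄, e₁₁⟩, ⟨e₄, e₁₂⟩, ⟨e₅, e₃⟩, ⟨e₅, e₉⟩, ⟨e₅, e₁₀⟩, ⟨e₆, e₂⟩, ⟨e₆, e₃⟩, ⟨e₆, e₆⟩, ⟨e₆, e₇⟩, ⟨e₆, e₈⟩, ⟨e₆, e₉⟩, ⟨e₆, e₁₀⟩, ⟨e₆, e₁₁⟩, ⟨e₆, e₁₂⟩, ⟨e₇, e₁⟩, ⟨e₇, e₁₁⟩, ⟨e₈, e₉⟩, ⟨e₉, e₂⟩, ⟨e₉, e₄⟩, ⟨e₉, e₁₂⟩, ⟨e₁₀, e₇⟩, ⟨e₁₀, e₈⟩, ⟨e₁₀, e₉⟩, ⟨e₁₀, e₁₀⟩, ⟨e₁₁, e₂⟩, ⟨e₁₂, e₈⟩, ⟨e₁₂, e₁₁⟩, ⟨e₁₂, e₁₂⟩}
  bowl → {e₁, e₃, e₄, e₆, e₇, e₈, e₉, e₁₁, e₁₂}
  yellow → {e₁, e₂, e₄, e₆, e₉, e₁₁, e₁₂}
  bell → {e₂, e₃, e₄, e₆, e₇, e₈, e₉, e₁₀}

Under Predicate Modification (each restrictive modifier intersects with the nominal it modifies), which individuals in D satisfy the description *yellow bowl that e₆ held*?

{e₆, e₉, e₁₁, e₁₂}

⟦that e₆ held⟧ = {x : ⟨e₆, x⟩ ∈ ⟦held⟧} = {e₂, e₃, e₆, e₇, e₈, e₉, e₁₀, e₁₁, e₁₂}
⟦bowl⟧ = {e₁, e₃, e₄, e₆, e₇, e₈, e₉, e₁₁, e₁₂}
… ∩ ⟦that e₆ held⟧ = {e₁, e₃, e₄, e₆, e₇, e₈, e₉, e₁₁, e₁₂} ∩ {e₂, e₃, e₆, e₇, e₈, e₉, e₁₀, e₁₁, e₁₂} = {e₃, e₆, e₇, e₈, e₉, e₁₁, e₁₂}
… ∩ ⟦yellow⟧ = {e₃, e₆, e₇, e₈, e₉, e₁₁, e₁₂} ∩ {e₁, e₂, e₄, e₆, e₉, e₁₁, e₁₂} = {e₆, e₉, e₁₁, e₁₂}
So ⟦yellow bowl that e₆ held⟧ = {e₆, e₉, e₁₁, e₁₂}.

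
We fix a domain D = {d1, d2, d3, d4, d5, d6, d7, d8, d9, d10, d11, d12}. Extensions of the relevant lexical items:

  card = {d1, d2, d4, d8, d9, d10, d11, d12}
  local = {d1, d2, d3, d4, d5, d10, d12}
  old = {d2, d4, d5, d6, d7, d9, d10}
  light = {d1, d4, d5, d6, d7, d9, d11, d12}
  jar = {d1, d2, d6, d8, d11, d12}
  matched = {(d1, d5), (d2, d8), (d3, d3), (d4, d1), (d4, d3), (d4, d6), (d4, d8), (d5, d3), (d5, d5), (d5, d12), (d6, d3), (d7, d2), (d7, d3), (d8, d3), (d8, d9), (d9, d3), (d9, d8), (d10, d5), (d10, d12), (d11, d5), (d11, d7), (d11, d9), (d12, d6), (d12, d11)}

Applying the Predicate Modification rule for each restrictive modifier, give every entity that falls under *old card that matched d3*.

⟦that matched d3⟧ = {x : ⟨x, d3⟩ ∈ ⟦matched⟧} = {d3, d4, d5, d6, d7, d8, d9}
⟦card⟧ = {d1, d2, d4, d8, d9, d10, d11, d12}
… ∩ ⟦that matched d3⟧ = {d1, d2, d4, d8, d9, d10, d11, d12} ∩ {d3, d4, d5, d6, d7, d8, d9} = {d4, d8, d9}
… ∩ ⟦old⟧ = {d4, d8, d9} ∩ {d2, d4, d5, d6, d7, d9, d10} = {d4, d9}
So ⟦old card that matched d3⟧ = {d4, d9}.

{d4, d9}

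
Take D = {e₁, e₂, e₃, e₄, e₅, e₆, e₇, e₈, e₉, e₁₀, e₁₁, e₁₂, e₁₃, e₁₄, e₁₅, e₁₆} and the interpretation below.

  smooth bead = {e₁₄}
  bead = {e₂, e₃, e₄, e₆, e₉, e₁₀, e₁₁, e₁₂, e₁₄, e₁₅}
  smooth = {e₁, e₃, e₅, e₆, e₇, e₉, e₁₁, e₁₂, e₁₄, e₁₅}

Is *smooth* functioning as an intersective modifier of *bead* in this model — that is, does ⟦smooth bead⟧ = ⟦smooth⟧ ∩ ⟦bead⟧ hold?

⟦smooth⟧ ∩ ⟦bead⟧ = {e₁, e₃, e₅, e₆, e₇, e₉, e₁₁, e₁₂, e₁₄, e₁₅} ∩ {e₂, e₃, e₄, e₆, e₉, e₁₀, e₁₁, e₁₂, e₁₄, e₁₅} = {e₃, e₆, e₉, e₁₁, e₁₂, e₁₄, e₁₅}
Observed ⟦smooth bead⟧ = {e₁₄}.
These differ, so the modifier is not intersective in this model.

no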